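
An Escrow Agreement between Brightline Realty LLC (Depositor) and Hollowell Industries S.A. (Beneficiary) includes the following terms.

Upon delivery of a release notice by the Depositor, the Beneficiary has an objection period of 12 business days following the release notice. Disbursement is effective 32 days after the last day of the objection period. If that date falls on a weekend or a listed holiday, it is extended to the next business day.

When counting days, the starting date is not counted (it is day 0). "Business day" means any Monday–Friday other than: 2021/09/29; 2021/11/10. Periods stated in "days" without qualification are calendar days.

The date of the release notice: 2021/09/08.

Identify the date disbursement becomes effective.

The last day of the objection period: 12 business days after Wednesday, 2021/09/08, skipping weekends — Sep 9, Sep 10, Sep 13, Sep 14, …, Sep 22, Sep 23, Sep 24 — lands on Friday, 2021/09/24.
The date disbursement becomes effective: 32 calendar days after 2021/09/24 is 2021/10/26. 2021/10/26 is a Tuesday and is not a listed holiday, so no roll-forward applies.

2021/10/26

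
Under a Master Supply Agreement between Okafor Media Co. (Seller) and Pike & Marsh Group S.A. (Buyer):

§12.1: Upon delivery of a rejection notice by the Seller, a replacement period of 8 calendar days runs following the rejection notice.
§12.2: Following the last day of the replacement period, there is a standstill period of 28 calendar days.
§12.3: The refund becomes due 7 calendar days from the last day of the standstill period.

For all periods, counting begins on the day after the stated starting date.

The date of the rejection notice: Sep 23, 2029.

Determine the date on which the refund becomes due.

Nov 5, 2029

The last day of the replacement period: 8 calendar days after Sep 23, 2029 is Oct 1, 2029.
The last day of the standstill period: Oct 1, 2029 + 28 days = Oct 29, 2029.
The date on which the refund becomes due: Oct 29, 2029 + 7 days = Nov 5, 2029.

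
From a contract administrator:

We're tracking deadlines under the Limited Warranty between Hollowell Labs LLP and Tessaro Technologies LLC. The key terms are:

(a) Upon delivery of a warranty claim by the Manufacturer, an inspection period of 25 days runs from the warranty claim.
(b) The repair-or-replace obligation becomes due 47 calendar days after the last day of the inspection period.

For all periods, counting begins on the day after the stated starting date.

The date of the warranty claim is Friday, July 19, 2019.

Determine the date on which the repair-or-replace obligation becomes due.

The last day of the inspection period: July 19, 2019 + 25 days = August 13, 2019.
Adding 47 calendar days to August 13, 2019 gives September 29, 2019, which is the date on which the repair-or-replace obligation becomes due.

September 29, 2019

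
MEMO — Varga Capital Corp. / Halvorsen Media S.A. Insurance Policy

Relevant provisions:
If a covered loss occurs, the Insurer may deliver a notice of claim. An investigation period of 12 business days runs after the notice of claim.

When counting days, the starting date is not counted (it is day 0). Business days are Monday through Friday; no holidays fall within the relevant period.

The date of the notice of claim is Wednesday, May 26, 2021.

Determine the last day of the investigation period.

Jun 11, 2021

The last day of the investigation period: counting 12 business days from Wednesday, May 26, 2021 (May 27, May 28, May 31, Jun 1, …, Jun 9, Jun 10, Jun 11, skipping weekends) reaches Friday, Jun 11, 2021.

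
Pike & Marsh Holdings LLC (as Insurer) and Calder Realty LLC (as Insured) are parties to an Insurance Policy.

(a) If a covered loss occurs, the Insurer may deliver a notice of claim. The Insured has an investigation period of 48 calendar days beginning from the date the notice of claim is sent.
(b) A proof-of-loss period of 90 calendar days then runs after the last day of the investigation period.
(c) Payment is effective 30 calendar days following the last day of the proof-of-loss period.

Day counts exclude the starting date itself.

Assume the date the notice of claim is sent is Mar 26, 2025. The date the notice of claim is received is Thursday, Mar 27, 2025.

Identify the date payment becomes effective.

Sep 10, 2025

The last day of the investigation period: Mar 26, 2025 + 48 days = May 13, 2025.
The last day of the proof-of-loss period: May 13, 2025 + 90 days = Aug 11, 2025.
The date payment becomes effective: Aug 11, 2025 + 30 days = Sep 10, 2025.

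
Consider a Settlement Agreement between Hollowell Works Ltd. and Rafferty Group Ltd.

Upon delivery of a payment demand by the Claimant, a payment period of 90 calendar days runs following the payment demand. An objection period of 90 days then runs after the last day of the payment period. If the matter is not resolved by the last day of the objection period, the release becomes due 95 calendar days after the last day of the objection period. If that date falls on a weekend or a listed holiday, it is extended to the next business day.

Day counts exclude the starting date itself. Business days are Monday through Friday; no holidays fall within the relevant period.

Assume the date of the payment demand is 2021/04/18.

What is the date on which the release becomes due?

2022/01/18

The last day of the payment period: 90 calendar days after 2021/04/18 is 2021/07/17.
Adding 90 calendar days to 2021/07/17 gives 2021/10/15, which is the last day of the objection period.
The date on which the release becomes due: 2021/10/15 + 95 days = 2022/01/18. 2022/01/18 is a Tuesday, so no roll-forward applies.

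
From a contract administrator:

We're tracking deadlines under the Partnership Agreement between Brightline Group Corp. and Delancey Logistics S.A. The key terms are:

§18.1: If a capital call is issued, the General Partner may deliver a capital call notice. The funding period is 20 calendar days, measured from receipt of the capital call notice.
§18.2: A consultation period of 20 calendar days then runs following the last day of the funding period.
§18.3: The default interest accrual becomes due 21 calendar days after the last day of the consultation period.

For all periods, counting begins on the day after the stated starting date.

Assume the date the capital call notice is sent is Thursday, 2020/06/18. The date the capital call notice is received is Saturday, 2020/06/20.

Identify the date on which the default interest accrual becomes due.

2020/08/20

The last day of the funding period: 2020/06/20 + 20 days = 2020/07/10.
Adding 20 calendar days to 2020/07/10 gives 2020/07/30, which is the last day of the consultation period.
The date on which the default interest accrual becomes due: 21 calendar days after 2020/07/30 is 2020/08/20.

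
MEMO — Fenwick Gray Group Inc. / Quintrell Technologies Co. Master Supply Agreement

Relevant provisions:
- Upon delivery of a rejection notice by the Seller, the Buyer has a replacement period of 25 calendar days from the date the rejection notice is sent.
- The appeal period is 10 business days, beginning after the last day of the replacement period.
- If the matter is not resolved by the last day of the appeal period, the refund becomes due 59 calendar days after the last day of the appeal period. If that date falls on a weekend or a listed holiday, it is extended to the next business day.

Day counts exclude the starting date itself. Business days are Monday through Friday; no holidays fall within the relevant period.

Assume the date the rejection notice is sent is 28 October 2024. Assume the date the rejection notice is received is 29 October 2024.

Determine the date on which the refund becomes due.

3 February 2025

The last day of the replacement period: 28 October 2024 + 25 days = 22 November 2024.
From Friday, 22 November 2024, 10 business days (Nov 25, Nov 26, Nov 27, Nov 28, Nov 29, Dec 2, Dec 3, Dec 4, Dec 5, Dec 6, skipping weekends) brings us to Friday, 6 December 2024, which is the last day of the appeal period.
The date on which the refund becomes due: 59 calendar days after 6 December 2024 is 3 February 2025. 3 February 2025 is a Monday, so no roll-forward applies.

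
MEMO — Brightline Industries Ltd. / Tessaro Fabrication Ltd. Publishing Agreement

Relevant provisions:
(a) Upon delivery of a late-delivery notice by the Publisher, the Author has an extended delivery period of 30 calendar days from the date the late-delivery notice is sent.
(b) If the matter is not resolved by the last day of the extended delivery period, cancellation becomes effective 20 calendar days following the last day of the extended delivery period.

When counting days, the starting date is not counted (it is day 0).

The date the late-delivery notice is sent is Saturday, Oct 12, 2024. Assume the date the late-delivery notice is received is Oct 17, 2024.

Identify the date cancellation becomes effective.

Adding 30 calendar days to Oct 12, 2024 gives Nov 11, 2024, which is the last day of the extended delivery period.
The date cancellation becomes effective: 20 calendar days after Nov 11, 2024 is Dec 1, 2024.

Dec 1, 2024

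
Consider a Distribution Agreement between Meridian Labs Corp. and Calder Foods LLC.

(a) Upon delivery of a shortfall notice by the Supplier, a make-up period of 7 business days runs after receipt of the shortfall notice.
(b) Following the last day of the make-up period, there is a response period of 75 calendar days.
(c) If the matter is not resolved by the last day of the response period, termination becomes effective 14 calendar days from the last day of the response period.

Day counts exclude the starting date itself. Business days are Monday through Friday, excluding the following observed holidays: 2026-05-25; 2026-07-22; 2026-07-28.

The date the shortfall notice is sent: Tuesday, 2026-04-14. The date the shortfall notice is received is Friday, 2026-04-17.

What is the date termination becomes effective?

The last day of the make-up period: 7 business days after Friday, 2026-04-17, skipping weekends — Apr 20, Apr 21, Apr 22, Apr 23, Apr 24, Apr 27, Apr 28 — lands on Tuesday, 2026-04-28.
The last day of the response period: 75 calendar days after 2026-04-28 is 2026-07-12.
Adding 14 calendar days to 2026-07-12 gives 2026-07-26, which is the date termination becomes effective.

2026-07-26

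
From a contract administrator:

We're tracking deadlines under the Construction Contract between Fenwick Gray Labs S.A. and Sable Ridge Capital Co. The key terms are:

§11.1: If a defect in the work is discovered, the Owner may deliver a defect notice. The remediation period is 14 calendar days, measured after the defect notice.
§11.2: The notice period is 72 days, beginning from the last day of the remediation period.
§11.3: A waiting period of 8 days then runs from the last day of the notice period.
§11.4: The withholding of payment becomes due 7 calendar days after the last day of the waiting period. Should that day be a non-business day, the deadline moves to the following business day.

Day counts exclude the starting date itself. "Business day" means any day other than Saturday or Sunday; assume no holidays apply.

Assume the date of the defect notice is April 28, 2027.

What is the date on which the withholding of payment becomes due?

August 9, 2027

The last day of the remediation period: 14 calendar days after April 28, 2027 is May 12, 2027.
The last day of the notice period: 72 calendar days after May 12, 2027 is July 23, 2027.
Adding 8 calendar days to July 23, 2027 gives July 31, 2027, which is the last day of the waiting period.
The date on which the withholding of payment becomes due: July 31, 2027 + 7 days = August 7, 2027. That falls on a Saturday, so it rolls to the next business day, Monday, August 9, 2027.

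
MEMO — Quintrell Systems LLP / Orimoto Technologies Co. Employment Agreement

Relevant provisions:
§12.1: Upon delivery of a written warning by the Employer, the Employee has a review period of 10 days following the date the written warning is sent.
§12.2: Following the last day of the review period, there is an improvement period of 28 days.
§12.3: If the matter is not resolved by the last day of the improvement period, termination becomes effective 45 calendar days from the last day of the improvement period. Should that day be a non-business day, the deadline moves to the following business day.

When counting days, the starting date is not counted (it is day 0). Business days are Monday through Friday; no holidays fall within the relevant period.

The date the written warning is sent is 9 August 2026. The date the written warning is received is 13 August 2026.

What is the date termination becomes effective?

The last day of the review period: 10 calendar days after 9 August 2026 is 19 August 2026.
The last day of the improvement period: 28 calendar days after 19 August 2026 is 16 September 2026.
The date termination becomes effective: 45 calendar days after 16 September 2026 is 31 October 2026. That falls on a Saturday, so it rolls to the next business day, Monday, 2 November 2026.

2 November 2026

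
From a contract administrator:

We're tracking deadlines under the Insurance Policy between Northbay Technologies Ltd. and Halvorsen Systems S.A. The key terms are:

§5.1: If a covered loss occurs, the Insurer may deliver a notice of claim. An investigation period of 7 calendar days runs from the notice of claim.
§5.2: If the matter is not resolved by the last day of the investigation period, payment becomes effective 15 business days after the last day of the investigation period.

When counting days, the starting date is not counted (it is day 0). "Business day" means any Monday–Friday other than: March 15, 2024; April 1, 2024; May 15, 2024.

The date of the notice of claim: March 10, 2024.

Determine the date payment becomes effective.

April 8, 2024

Adding 7 calendar days to March 10, 2024 gives March 17, 2024, which is the last day of the investigation period.
From Sunday, March 17, 2024, 15 business days (Mar 18, Mar 19, Mar 20, Mar 21, …, Apr 4, Apr 5, Apr 8, skipping weekends and the listed holiday on Apr 1) brings us to Monday, April 8, 2024, which is the date payment becomes effective.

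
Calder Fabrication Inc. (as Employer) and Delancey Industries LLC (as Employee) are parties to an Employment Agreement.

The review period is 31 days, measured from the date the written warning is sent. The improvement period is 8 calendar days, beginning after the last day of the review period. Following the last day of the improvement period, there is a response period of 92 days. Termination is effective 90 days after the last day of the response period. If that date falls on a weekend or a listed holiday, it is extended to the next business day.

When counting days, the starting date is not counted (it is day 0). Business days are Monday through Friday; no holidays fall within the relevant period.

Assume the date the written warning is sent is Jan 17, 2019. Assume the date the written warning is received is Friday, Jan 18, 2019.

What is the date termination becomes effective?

The last day of the review period: Jan 17, 2019 + 31 days = Feb 17, 2019.
The last day of the improvement period: 8 calendar days after Feb 17, 2019 is Feb 25, 2019.
Adding 92 calendar days to Feb 25, 2019 gives May 28, 2019, which is the last day of the response period.
The date termination becomes effective: May 28, 2019 + 90 days = Aug 26, 2019. Aug 26, 2019 is a Monday, so no roll-forward applies.

Aug 26, 2019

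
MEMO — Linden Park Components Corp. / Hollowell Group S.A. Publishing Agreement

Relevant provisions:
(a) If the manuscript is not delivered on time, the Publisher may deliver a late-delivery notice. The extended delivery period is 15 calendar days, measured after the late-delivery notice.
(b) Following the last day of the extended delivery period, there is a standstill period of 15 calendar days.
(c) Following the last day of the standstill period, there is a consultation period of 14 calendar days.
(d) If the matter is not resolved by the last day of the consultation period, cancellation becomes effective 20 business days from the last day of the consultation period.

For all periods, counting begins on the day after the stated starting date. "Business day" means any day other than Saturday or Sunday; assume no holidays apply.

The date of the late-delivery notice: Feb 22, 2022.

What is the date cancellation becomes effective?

May 5, 2022

Adding 15 calendar days to Feb 22, 2022 gives Mar 9, 2022, which is the last day of the extended delivery period.
Adding 15 calendar days to Mar 9, 2022 gives Mar 24, 2022, which is the last day of the standstill period.
Adding 14 calendar days to Mar 24, 2022 gives Apr 7, 2022, which is the last day of the consultation period.
The date cancellation becomes effective: counting 20 business days from Thursday, Apr 7, 2022 (Apr 8, Apr 11, Apr 12, Apr 13, …, May 3, May 4, May 5, skipping weekends) reaches Thursday, May 5, 2022.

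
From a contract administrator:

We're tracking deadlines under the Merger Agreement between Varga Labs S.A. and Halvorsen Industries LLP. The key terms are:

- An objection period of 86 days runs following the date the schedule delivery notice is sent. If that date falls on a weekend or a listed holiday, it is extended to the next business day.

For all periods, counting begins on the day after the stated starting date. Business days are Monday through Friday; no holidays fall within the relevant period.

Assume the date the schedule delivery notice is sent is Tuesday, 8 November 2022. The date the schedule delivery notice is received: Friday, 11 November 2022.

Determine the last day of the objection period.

The last day of the objection period: 86 calendar days after 8 November 2022 is 2 February 2023. 2 February 2023 is a Thursday, so no roll-forward applies.

2 February 2023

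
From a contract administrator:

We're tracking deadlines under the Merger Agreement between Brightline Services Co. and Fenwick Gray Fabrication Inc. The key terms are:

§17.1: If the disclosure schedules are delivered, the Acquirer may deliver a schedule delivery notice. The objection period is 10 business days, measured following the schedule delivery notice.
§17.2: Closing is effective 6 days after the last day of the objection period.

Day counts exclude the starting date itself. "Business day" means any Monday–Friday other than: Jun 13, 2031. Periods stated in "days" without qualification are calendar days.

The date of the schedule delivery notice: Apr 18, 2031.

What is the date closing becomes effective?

From Friday, Apr 18, 2031, 10 business days (Apr 21, Apr 22, Apr 23, Apr 24, Apr 25, Apr 28, Apr 29, Apr 30, May 1, May 2, skipping weekends) brings us to Friday, May 2, 2031, which is the last day of the objection period.
The date closing becomes effective: 6 calendar days after May 2, 2031 is May 8, 2031.

May 8, 2031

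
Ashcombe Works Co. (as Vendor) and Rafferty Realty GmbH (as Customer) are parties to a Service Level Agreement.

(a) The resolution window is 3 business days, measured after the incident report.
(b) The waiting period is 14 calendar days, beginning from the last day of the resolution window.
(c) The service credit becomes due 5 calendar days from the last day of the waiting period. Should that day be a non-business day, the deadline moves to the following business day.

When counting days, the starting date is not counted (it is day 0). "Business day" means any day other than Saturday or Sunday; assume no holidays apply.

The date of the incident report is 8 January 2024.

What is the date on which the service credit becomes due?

30 January 2024

The last day of the resolution window: 3 business days after Monday, 8 January 2024, skipping weekends — Jan 9, Jan 10, Jan 11 — lands on Thursday, 11 January 2024.
The last day of the waiting period: 11 January 2024 + 14 days = 25 January 2024.
The date on which the service credit becomes due: 5 calendar days after 25 January 2024 is 30 January 2024. 30 January 2024 is a Tuesday, so no roll-forward applies.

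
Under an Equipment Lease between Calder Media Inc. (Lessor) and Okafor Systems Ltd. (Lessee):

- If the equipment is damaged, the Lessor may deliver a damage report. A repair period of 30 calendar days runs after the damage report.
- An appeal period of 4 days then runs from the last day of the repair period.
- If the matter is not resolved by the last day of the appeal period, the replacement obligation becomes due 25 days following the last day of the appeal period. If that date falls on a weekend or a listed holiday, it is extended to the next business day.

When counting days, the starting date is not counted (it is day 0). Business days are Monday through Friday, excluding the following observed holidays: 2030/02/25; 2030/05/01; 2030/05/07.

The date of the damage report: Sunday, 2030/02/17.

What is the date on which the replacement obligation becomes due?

The last day of the repair period: 2030/02/17 + 30 days = 2030/03/19.
The last day of the appeal period: 2030/03/19 + 4 days = 2030/03/23.
The date on which the replacement obligation becomes due: 25 calendar days after 2030/03/23 is 2030/04/17. 2030/04/17 is a Wednesday and is not a listed holiday, so no roll-forward applies.

2030/04/17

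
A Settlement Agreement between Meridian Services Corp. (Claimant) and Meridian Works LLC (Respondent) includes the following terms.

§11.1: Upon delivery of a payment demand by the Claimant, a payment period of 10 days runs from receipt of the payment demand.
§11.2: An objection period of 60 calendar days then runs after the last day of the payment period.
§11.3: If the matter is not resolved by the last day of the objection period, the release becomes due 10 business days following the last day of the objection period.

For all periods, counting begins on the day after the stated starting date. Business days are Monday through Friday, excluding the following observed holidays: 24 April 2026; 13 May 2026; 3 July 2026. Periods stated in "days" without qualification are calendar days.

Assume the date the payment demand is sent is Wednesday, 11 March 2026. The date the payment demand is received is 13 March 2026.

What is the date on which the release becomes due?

The last day of the payment period: 10 calendar days after 13 March 2026 is 23 March 2026.
The last day of the objection period: 60 calendar days after 23 March 2026 is 22 May 2026.
The date on which the release becomes due: counting 10 business days from Friday, 22 May 2026 (May 25, May 26, May 27, May 28, May 29, Jun 1, Jun 2, Jun 3, Jun 4, Jun 5, skipping weekends) reaches Friday, 5 June 2026.

5 June 2026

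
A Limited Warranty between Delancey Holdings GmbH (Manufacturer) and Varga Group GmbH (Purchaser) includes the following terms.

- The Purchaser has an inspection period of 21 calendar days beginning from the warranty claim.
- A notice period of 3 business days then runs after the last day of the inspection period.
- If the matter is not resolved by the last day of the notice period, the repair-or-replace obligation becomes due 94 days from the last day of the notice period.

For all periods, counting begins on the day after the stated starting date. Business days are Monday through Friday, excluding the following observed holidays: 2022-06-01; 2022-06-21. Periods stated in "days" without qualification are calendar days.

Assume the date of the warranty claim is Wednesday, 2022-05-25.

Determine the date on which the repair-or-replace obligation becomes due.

Adding 21 calendar days to 2022-05-25 gives 2022-06-15, which is the last day of the inspection period.
From Wednesday, 2022-06-15, 3 business days (Jun 16, Jun 17, Jun 20, skipping weekends) brings us to Monday, 2022-06-20, which is the last day of the notice period.
The date on which the repair-or-replace obligation becomes due: 2022-06-20 + 94 days = 2022-09-22.

2022-09-22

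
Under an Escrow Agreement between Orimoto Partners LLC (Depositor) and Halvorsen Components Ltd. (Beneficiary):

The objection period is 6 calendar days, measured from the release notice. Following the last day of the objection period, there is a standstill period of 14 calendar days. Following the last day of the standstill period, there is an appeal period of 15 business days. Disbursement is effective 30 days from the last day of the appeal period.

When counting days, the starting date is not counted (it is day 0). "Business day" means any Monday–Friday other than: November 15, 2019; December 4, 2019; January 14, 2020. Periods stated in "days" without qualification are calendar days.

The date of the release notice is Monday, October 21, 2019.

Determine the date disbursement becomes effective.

Adding 6 calendar days to October 21, 2019 gives October 27, 2019, which is the last day of the objection period.
Adding 14 calendar days to October 27, 2019 gives November 10, 2019, which is the last day of the standstill period.
The last day of the appeal period: 15 business days after Sunday, November 10, 2019, skipping weekends and the listed holiday on Nov 15 — Nov 11, Nov 12, Nov 13, Nov 14, …, Nov 28, Nov 29, Dec 2 — lands on Monday, December 2, 2019.
The date disbursement becomes effective: December 2, 2019 + 30 days = January 1, 2020.

January 1, 2020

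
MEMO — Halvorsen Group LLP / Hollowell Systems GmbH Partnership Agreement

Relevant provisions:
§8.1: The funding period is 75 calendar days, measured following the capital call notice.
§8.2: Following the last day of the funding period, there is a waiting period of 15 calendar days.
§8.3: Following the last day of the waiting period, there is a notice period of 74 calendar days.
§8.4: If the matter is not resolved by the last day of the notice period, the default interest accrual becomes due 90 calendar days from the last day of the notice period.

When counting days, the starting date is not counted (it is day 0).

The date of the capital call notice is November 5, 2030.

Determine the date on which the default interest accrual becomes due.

Adding 75 calendar days to November 5, 2030 gives January 19, 2031, which is the last day of the funding period.
Adding 15 calendar days to January 19, 2031 gives February 3, 2031, which is the last day of the waiting period.
Adding 74 calendar days to February 3, 2031 gives April 18, 2031, which is the last day of the notice period.
Adding 90 calendar days to April 18, 2031 gives July 17, 2031, which is the date on which the default interest accrual becomes due.

July 17, 2031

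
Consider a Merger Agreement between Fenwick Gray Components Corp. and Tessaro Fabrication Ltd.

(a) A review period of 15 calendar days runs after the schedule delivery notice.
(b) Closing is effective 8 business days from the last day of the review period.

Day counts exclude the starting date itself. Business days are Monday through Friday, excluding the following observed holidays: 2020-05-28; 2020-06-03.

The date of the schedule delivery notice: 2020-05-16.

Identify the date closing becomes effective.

2020-06-11

The last day of the review period: 2020-05-16 + 15 days = 2020-05-31.
The date closing becomes effective: counting 8 business days from Sunday, 2020-05-31 (Jun 1, Jun 2, Jun 4, Jun 5, Jun 8, Jun 9, Jun 10, Jun 11, skipping weekends and the listed holiday on Jun 3) reaches Thursday, 2020-06-11.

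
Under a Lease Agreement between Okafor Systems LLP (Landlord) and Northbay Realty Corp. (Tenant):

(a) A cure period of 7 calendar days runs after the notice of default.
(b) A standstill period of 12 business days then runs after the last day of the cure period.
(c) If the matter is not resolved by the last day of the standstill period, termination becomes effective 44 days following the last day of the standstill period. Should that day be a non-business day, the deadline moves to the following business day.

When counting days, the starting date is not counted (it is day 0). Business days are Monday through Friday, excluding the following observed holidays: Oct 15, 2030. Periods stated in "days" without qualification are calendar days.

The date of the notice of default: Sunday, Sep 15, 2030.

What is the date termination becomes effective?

The last day of the cure period: 7 calendar days after Sep 15, 2030 is Sep 22, 2030.
From Sunday, Sep 22, 2030, 12 business days (Sep 23, Sep 24, Sep 25, Sep 26, …, Oct 4, Oct 7, Oct 8, skipping weekends) brings us to Tuesday, Oct 8, 2030, which is the last day of the standstill period.
The date termination becomes effective: 44 calendar days after Oct 8, 2030 is Nov 21, 2030. Nov 21, 2030 is a Thursday and is not a listed holiday, so no roll-forward applies.

Nov 21, 2030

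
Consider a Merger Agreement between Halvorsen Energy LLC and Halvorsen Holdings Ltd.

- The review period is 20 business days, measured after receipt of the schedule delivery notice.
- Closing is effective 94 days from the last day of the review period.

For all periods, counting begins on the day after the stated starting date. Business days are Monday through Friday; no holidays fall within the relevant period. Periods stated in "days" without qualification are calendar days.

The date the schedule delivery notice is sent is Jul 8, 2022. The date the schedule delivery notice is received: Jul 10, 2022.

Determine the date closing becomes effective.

The last day of the review period: 20 business days after Sunday, Jul 10, 2022, skipping weekends — Jul 11, Jul 12, Jul 13, Jul 14, …, Aug 3, Aug 4, Aug 5 — lands on Friday, Aug 5, 2022.
Adding 94 calendar days to Aug 5, 2022 gives Nov 7, 2022, which is the date closing becomes effective.

Nov 7, 2022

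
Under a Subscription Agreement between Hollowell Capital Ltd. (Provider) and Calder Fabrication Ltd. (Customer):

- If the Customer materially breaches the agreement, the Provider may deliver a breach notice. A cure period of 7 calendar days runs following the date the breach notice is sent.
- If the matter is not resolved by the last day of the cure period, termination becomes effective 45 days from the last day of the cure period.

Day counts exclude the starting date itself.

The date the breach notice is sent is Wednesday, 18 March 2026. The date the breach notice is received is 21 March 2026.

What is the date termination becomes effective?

9 May 2026

The last day of the cure period: 18 March 2026 + 7 days = 25 March 2026.
The date termination becomes effective: 45 calendar days after 25 March 2026 is 9 May 2026.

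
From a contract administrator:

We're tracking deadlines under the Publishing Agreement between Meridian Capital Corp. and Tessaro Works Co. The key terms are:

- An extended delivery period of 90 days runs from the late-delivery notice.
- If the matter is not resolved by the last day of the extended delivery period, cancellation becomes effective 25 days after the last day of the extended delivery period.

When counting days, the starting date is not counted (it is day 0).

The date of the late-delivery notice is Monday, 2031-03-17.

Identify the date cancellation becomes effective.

2031-07-10

The last day of the extended delivery period: 90 calendar days after 2031-03-17 is 2031-06-15.
The date cancellation becomes effective: 2031-06-15 + 25 days = 2031-07-10.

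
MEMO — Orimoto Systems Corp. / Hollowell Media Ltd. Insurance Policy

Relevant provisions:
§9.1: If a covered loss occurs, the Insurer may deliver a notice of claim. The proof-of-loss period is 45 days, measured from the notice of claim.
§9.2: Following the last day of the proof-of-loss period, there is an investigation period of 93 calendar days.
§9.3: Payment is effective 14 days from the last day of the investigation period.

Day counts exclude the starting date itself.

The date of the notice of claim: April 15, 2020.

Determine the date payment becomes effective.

The last day of the proof-of-loss period: 45 calendar days after April 15, 2020 is May 30, 2020.
The last day of the investigation period: May 30, 2020 + 93 days = August 31, 2020.
The date payment becomes effective: August 31, 2020 + 14 days = September 14, 2020.

September 14, 2020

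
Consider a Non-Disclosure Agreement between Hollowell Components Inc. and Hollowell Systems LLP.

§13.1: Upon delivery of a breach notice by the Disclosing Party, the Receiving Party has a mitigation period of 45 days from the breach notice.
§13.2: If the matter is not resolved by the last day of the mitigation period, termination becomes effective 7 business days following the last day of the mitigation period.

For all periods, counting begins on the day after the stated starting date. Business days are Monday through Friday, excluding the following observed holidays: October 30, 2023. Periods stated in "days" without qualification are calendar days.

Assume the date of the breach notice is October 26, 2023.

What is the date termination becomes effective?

Adding 45 calendar days to October 26, 2023 gives December 10, 2023, which is the last day of the mitigation period.
The date termination becomes effective: counting 7 business days from Sunday, December 10, 2023 (Dec 11, Dec 12, Dec 13, Dec 14, Dec 15, Dec 18, Dec 19, skipping weekends) reaches Tuesday, December 19, 2023.

December 19, 2023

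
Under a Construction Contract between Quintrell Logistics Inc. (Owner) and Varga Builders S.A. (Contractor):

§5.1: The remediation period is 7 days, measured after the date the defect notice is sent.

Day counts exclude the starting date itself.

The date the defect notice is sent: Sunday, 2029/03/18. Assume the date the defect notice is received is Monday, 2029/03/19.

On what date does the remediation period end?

The last day of the remediation period: 2029/03/18 + 7 days = 2029/03/25.

2029/03/25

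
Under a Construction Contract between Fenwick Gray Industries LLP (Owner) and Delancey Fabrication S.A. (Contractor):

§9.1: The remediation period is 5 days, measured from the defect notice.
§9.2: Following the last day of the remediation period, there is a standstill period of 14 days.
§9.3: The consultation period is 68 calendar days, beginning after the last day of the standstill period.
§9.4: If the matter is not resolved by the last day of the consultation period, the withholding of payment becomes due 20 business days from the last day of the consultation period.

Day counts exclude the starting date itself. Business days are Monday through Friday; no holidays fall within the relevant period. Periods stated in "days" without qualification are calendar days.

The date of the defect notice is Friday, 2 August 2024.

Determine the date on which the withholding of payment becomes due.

25 November 2024

Adding 5 calendar days to 2 August 2024 gives 7 August 2024, which is the last day of the remediation period.
Adding 14 calendar days to 7 August 2024 gives 21 August 2024, which is the last day of the standstill period.
Adding 68 calendar days to 21 August 2024 gives 28 October 2024, which is the last day of the consultation period.
From Monday, 28 October 2024, 20 business days (Oct 29, Oct 30, Oct 31, Nov 1, …, Nov 21, Nov 22, Nov 25, skipping weekends) brings us to Monday, 25 November 2024, which is the date on which the withholding of payment becomes due.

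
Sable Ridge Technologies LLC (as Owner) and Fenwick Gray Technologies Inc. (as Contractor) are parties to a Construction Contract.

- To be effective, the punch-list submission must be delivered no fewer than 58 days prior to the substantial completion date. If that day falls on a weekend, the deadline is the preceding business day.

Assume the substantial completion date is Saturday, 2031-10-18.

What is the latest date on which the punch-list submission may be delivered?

2031-08-21

Counting back 58 calendar days from 2031-10-18 gives 2031-08-21. That is a Thursday, so no adjustment is needed.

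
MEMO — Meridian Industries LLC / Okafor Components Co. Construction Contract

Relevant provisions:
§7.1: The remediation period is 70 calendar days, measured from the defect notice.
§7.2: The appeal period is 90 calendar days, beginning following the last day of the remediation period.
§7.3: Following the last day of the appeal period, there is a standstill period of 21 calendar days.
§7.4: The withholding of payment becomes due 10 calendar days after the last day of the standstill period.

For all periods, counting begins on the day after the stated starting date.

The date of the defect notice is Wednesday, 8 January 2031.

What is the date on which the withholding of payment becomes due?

18 July 2031

Adding 70 calendar days to 8 January 2031 gives 19 March 2031, which is the last day of the remediation period.
Adding 90 calendar days to 19 March 2031 gives 17 June 2031, which is the last day of the appeal period.
The last day of the standstill period: 21 calendar days after 17 June 2031 is 8 July 2031.
The date on which the withholding of payment becomes due: 10 calendar days after 8 July 2031 is 18 July 2031.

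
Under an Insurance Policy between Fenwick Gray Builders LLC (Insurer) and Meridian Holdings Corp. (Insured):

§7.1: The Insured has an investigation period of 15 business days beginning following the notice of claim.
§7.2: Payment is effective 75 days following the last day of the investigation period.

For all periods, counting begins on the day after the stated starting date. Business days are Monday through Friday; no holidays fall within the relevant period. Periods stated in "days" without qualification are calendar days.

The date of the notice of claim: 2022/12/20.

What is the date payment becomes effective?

The last day of the investigation period: 15 business days after Tuesday, 2022/12/20, skipping weekends — Dec 21, Dec 22, Dec 23, Dec 26, …, Jan 6, Jan 9, Jan 10 — lands on Tuesday, 2023/01/10.
Adding 75 calendar days to 2023/01/10 gives 2023/03/26, which is the date payment becomes effective.

2023/03/26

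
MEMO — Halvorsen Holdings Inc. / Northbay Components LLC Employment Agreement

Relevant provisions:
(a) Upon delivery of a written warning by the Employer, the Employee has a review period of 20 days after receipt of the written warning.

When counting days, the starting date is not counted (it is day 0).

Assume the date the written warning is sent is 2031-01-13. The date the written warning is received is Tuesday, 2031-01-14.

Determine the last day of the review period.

2031-02-03

The last day of the review period: 2031-01-14 + 20 days = 2031-02-03.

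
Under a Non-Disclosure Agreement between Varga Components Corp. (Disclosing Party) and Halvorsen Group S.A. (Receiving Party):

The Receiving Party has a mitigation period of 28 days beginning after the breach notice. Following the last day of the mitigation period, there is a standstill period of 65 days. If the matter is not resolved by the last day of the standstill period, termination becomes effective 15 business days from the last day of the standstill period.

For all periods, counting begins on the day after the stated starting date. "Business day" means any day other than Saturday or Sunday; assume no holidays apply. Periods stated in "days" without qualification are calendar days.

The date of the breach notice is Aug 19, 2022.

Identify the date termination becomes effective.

Dec 9, 2022

The last day of the mitigation period: 28 calendar days after Aug 19, 2022 is Sep 16, 2022.
The last day of the standstill period: Sep 16, 2022 + 65 days = Nov 20, 2022.
From Sunday, Nov 20, 2022, 15 business days (Nov 21, Nov 22, Nov 23, Nov 24, …, Dec 7, Dec 8, Dec 9, skipping weekends) brings us to Friday, Dec 9, 2022, which is the date termination becomes effective.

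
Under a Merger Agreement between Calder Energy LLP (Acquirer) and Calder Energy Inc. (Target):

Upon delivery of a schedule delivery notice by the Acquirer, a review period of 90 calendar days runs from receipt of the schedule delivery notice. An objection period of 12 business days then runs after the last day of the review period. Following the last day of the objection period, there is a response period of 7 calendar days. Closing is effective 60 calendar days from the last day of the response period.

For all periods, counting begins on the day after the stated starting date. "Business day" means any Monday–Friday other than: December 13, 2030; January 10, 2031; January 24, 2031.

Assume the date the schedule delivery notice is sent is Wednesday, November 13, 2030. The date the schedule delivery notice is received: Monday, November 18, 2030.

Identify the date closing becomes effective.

The last day of the review period: November 18, 2030 + 90 days = February 16, 2031.
From Sunday, February 16, 2031, 12 business days (Feb 17, Feb 18, Feb 19, Feb 20, …, Feb 28, Mar 3, Mar 4, skipping weekends) brings us to Tuesday, March 4, 2031, which is the last day of the objection period.
Adding 7 calendar days to March 4, 2031 gives March 11, 2031, which is the last day of the response period.
The date closing becomes effective: 60 calendar days after March 11, 2031 is May 10, 2031.

May 10, 2031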